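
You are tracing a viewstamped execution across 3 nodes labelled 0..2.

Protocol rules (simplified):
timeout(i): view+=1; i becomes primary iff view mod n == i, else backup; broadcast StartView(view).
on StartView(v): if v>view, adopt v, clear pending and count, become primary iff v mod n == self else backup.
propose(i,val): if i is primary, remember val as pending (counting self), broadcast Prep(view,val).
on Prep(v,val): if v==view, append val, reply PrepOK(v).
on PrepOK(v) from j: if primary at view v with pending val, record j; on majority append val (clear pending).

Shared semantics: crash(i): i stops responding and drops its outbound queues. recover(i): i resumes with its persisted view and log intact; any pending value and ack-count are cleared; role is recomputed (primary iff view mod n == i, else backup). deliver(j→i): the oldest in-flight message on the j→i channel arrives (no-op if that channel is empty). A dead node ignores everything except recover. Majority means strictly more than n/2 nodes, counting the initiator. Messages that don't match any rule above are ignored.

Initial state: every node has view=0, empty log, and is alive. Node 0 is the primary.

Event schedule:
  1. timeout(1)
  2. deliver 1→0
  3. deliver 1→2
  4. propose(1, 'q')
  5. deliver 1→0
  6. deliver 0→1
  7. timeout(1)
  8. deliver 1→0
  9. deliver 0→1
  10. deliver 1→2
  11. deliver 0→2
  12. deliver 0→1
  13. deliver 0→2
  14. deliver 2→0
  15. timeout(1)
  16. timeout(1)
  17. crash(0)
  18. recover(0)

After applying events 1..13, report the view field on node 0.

2

step 1 timeout(1): 1={prim,v=1,log=-}
step 2 deliver 1→0: 0={back,v=1,log=-}
step 3 deliver 1→2: 2={back,v=1,log=-}
step 4 propose(1,'q'): —
step 5 deliver 1→0: 0={back,v=1,log=q}
step 6 deliver 0→1: 1={prim,v=1,log=q}
step 7 timeout(1): 1={back,v=2,log=q}
step 8 deliver 1→0: 0={back,v=2,log=q}
step 9 deliver 0→1: —
step 10 deliver 1→2: 2={back,v=1,log=q}
step 11 deliver 0→2: —
step 12 deliver 0→1: —
step 13 deliver 0→2: —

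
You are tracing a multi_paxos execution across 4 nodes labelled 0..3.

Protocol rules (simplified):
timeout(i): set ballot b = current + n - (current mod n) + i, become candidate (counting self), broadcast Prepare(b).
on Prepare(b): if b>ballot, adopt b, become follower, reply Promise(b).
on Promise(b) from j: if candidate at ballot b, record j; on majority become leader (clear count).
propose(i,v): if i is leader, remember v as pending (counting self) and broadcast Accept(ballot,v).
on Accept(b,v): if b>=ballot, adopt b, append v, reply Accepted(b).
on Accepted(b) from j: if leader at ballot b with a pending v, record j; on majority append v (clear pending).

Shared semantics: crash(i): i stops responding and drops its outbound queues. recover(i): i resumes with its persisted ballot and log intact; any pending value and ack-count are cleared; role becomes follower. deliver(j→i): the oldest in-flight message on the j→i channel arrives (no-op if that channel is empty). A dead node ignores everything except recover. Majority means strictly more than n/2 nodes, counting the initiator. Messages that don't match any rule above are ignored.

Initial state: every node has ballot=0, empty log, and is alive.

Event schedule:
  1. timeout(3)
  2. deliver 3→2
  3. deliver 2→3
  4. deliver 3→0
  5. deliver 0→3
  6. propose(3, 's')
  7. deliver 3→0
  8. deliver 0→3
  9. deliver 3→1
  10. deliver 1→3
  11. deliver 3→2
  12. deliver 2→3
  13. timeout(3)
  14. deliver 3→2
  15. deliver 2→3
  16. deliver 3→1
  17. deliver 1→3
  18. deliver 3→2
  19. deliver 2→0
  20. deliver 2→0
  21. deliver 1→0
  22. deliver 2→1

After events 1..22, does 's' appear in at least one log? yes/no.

step 1 timeout(3): 3={cand,b=7,log=-}
step 2 deliver 3→2: 2={foll,b=7,log=-}
step 3 deliver 2→3: —
step 4 deliver 3→0: 0={foll,b=7,log=-}
step 5 deliver 0→3: 3={lead,b=7,log=-}
step 6 propose(3,'s'): —
step 7 deliver 3→0: 0={foll,b=7,log=s}
step 8 deliver 0→3: —
step 9 deliver 3→1: 1={foll,b=7,log=-}
step 10 deliver 1→3: —
step 11 deliver 3→2: 2={foll,b=7,log=s}
step 12 deliver 2→3: 3={lead,b=7,log=s}
step 13 timeout(3): 3={cand,b=11,log=s}
step 14 deliver 3→2: 2={foll,b=11,log=s}
step 15 deliver 2→3: —
step 16 deliver 3→1: 1={foll,b=7,log=s}
step 17 deliver 1→3: —
step 18 deliver 3→2: —
step 19 deliver 2→0: —
step 20 deliver 2→0: —
step 21 deliver 1→0: —
step 22 deliver 2→1: —

yes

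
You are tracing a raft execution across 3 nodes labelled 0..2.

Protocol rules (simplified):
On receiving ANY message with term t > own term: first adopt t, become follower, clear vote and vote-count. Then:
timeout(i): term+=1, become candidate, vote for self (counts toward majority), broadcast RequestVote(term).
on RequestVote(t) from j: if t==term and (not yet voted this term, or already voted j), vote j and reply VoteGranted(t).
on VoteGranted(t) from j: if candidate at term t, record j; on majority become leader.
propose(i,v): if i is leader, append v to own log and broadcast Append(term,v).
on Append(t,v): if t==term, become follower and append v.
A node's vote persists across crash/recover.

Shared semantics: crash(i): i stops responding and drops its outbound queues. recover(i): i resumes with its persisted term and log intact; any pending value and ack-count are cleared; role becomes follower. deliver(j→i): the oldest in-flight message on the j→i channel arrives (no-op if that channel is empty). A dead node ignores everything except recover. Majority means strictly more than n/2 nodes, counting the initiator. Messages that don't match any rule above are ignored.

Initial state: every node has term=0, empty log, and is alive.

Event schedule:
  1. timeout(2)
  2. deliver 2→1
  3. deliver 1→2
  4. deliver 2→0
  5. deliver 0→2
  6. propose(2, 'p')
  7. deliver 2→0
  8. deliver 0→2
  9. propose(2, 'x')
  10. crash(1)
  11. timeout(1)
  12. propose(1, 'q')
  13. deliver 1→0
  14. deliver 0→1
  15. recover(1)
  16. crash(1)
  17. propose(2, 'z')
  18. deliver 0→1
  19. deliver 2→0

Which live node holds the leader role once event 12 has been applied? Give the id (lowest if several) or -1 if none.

2

after 1 — timeout(2): n2:cand/t1/[-]
after 2 — deliver 2→1: n1:foll/t1/[-]
after 3 — deliver 1→2: n2:lead/t1/[-]
after 4 — deliver 2→0: n0:foll/t1/[-]
after 5 — deliver 0→2: ·
after 6 — propose(2,'p'): n2:lead/t1/[p]
after 7 — deliver 2→0: n0:foll/t1/[p]
after 8 — deliver 0→2: ·
after 9 — propose(2,'x'): n2:lead/t1/[p,x]
after 10 — crash(1): n1:✗foll/t1/[-]
after 11 — timeout(1): ·
after 12 — propose(1,'q'): ·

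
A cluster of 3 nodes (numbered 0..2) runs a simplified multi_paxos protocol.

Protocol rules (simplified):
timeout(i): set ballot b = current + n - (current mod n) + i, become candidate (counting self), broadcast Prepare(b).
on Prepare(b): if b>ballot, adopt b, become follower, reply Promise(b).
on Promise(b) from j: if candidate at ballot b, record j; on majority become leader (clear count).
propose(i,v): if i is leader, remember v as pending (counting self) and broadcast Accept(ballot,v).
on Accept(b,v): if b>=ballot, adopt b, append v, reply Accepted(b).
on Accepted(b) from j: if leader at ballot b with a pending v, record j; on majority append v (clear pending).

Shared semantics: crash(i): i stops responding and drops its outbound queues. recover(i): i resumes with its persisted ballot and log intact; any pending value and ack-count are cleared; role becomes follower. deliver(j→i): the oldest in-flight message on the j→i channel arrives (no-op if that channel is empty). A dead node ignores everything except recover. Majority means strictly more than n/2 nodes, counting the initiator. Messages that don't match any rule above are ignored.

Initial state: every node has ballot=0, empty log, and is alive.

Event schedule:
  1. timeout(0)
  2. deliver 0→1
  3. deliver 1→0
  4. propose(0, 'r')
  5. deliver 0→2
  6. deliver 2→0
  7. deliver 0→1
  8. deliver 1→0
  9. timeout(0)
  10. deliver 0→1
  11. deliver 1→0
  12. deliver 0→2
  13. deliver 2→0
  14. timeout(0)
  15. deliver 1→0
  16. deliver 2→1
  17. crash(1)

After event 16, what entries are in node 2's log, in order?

r

1. timeout(0):  <0:cand b3 ->
2. deliver 0→1:  <1:foll b3 ->
3. deliver 1→0:  <0:lead b3 ->
4. propose(0,'r'):  nop
5. deliver 0→2:  <2:foll b3 ->
6. deliver 2→0:  nop
7. deliver 0→1:  <1:foll b3 r>
8. deliver 1→0:  <0:lead b3 r>
9. timeout(0):  <0:cand b6 r>
10. deliver 0→1:  <1:foll b6 r>
11. deliver 1→0:  <0:lead b6 r>
12. deliver 0→2:  <2:foll b3 r>
13. deliver 2→0:  nop
14. timeout(0):  <0:cand b9 r>
15. deliver 1→0:  nop
16. deliver 2→1:  nop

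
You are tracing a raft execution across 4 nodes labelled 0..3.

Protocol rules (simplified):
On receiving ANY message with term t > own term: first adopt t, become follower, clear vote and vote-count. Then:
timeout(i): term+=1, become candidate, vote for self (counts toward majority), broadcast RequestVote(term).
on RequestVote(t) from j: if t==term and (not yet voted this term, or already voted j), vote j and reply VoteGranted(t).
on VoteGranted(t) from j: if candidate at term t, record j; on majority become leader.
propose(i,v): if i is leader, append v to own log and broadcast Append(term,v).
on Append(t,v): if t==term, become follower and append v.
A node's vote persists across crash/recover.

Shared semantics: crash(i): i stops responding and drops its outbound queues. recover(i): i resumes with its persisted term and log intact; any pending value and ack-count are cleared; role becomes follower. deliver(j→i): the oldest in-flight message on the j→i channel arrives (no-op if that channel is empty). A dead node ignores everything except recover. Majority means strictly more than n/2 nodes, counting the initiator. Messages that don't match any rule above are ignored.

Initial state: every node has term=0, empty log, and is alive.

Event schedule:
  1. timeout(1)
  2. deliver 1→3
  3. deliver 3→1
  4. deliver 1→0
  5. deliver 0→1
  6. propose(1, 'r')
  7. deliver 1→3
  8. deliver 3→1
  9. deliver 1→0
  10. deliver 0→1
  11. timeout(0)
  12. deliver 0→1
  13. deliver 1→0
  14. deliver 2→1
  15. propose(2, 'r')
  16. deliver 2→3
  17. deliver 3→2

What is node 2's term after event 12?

step 1 timeout(1): 1={cand,t=1,log=-}
step 2 deliver 1→3: 3={foll,t=1,log=-}
step 3 deliver 3→1: —
step 4 deliver 1→0: 0={foll,t=1,log=-}
step 5 deliver 0→1: 1={lead,t=1,log=-}
step 6 propose(1,'r'): 1={lead,t=1,log=r}
step 7 deliver 1→3: 3={foll,t=1,log=r}
step 8 deliver 3→1: —
step 9 deliver 1→0: 0={foll,t=1,log=r}
step 10 deliver 0→1: —
step 11 timeout(0): 0={cand,t=2,log=r}
step 12 deliver 0→1: 1={foll,t=2,log=r}

0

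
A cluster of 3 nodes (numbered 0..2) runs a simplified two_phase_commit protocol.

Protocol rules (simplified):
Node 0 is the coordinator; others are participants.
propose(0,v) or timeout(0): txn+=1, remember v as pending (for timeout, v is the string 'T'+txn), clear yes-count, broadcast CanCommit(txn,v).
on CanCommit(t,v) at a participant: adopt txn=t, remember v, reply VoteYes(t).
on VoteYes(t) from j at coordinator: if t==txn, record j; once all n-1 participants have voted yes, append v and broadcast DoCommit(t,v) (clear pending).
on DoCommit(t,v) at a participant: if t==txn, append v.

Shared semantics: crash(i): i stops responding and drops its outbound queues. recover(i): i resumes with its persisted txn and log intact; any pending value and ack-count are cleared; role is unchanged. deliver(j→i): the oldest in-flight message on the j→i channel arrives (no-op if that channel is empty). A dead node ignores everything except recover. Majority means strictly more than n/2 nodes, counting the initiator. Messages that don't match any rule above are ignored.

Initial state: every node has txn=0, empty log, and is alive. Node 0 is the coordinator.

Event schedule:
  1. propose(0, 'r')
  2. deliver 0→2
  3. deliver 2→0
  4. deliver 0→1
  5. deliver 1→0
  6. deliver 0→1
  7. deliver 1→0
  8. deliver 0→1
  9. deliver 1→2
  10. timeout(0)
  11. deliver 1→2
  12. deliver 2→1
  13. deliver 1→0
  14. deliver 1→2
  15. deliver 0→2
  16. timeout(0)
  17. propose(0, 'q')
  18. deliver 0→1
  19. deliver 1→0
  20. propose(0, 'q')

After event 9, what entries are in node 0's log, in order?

1. propose(0,'r'):  <0:coor t1 ->
2. deliver 0→2:  <2:part t1 ->
3. deliver 2→0:  nop
4. deliver 0→1:  <1:part t1 ->
5. deliver 1→0:  <0:coor t1 r>
6. deliver 0→1:  <1:part t1 r>
7. deliver 1→0:  nop
8. deliver 0→1:  nop
9. deliver 1→2:  nop

r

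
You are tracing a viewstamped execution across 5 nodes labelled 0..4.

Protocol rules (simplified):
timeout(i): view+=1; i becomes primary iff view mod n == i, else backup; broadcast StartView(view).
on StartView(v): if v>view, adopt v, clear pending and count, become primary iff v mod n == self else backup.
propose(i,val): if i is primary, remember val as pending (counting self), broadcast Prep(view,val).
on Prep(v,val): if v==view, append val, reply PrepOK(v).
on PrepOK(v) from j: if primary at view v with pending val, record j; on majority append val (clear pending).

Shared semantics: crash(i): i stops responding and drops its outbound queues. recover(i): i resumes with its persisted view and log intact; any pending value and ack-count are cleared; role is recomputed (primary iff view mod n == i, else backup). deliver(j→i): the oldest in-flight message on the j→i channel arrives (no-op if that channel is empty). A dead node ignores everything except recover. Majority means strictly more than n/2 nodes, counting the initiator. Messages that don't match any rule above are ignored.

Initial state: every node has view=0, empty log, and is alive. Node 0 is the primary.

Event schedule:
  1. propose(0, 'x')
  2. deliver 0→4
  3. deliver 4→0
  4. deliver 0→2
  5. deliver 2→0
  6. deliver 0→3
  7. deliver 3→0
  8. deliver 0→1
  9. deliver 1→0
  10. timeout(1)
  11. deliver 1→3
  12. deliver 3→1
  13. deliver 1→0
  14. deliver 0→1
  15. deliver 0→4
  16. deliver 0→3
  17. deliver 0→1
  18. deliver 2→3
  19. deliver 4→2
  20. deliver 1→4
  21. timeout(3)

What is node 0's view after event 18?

step 1 propose(0,'x'): —
step 2 deliver 0→4: 4={back,v=0,log=x}
step 3 deliver 4→0: —
step 4 deliver 0→2: 2={back,v=0,log=x}
step 5 deliver 2→0: 0={prim,v=0,log=x}
step 6 deliver 0→3: 3={back,v=0,log=x}
step 7 deliver 3→0: —
step 8 deliver 0→1: 1={back,v=0,log=x}
step 9 deliver 1→0: —
step 10 timeout(1): 1={prim,v=1,log=x}
step 11 deliver 1→3: 3={back,v=1,log=x}
step 12 deliver 3→1: —
step 13 deliver 1→0: 0={back,v=1,log=x}
step 14 deliver 0→1: —
step 15 deliver 0→4: —
step 16 deliver 0→3: —
step 17 deliver 0→1: —
step 18 deliver 2→3: —

1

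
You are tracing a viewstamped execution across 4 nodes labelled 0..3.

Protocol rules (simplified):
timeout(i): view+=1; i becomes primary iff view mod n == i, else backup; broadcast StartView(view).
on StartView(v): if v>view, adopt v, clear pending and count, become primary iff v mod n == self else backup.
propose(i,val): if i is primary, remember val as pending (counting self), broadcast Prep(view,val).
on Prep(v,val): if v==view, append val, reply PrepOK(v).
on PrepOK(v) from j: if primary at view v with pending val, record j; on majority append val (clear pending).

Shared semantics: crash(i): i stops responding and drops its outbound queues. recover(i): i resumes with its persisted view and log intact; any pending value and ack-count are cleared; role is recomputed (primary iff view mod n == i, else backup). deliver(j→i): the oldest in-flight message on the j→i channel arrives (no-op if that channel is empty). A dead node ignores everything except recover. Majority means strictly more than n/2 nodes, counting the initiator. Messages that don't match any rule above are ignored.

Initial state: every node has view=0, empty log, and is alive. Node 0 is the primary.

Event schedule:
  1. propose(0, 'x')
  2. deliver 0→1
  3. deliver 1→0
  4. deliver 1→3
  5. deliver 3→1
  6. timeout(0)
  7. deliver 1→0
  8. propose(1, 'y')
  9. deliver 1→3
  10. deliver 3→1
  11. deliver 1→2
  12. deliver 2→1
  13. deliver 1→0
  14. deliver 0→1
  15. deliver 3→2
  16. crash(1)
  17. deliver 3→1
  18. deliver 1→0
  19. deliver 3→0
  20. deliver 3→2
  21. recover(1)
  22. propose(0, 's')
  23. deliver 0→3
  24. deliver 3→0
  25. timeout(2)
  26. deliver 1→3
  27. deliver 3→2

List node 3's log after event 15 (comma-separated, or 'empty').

empty

step 1 propose(0,'x'): —
step 2 deliver 0→1: 1={back,v=0,log=x}
step 3 deliver 1→0: —
step 4 deliver 1→3: —
step 5 deliver 3→1: —
step 6 timeout(0): 0={back,v=1,log=-}
step 7 deliver 1→0: —
step 8 propose(1,'y'): —
step 9 deliver 1→3: —
step 10 deliver 3→1: —
step 11 deliver 1→2: —
step 12 deliver 2→1: —
step 13 deliver 1→0: —
step 14 deliver 0→1: 1={prim,v=1,log=x}
step 15 deliver 3→2: —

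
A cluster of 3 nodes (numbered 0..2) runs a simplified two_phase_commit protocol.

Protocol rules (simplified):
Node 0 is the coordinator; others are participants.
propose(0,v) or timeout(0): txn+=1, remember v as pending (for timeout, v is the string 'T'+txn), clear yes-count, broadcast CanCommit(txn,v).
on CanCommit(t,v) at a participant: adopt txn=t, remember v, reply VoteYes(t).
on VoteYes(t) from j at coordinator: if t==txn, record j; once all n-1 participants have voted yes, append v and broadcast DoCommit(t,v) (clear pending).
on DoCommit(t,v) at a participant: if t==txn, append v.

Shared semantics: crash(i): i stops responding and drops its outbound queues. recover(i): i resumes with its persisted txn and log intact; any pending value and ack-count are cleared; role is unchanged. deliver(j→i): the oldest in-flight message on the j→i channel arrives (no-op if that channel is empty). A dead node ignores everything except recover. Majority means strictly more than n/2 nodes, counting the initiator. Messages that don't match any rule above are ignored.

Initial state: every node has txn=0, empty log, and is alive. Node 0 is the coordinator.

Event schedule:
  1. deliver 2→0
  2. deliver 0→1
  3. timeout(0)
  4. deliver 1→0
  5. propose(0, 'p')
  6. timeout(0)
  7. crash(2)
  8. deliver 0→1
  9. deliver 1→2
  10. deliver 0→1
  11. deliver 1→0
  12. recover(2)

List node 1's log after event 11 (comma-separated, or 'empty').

[1] deliver 2→0 → ∅
[2] deliver 0→1 → ∅
[3] timeout(0) → N0(coor t1 [-])
[4] deliver 1→0 → ∅
[5] propose(0,'p') → N0(coor t2 [-])
[6] timeout(0) → N0(coor t3 [-])
[7] crash(2) → N2(✗part t0 [-])
[8] deliver 0→1 → N1(part t1 [-])
[9] deliver 1→2 → ∅
[10] deliver 0→1 → N1(part t2 [-])
[11] deliver 1→0 → ∅

empty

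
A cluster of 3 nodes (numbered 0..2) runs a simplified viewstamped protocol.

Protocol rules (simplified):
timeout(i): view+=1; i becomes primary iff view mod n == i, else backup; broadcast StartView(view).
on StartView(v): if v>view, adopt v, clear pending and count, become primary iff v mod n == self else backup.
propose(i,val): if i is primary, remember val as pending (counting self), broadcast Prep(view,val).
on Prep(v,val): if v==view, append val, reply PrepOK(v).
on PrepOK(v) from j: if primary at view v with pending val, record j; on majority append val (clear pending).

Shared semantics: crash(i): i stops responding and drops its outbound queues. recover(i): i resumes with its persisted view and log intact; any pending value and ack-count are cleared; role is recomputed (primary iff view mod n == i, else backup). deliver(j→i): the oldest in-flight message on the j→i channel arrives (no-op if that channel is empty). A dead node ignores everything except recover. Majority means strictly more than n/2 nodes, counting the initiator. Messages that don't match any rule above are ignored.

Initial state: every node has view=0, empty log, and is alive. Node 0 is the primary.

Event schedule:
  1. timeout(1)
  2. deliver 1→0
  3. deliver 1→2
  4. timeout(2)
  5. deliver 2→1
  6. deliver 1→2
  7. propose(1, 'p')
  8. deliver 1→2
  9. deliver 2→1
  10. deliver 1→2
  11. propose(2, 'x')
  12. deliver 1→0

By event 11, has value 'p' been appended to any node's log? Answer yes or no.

no

after 1 — timeout(1): n1:prim/v1/[-]
after 2 — deliver 1→0: n0:back/v1/[-]
after 3 — deliver 1→2: n2:back/v1/[-]
after 4 — timeout(2): n2:prim/v2/[-]
after 5 — deliver 2→1: n1:back/v2/[-]
after 6 — deliver 1→2: ·
after 7 — propose(1,'p'): ·
after 8 — deliver 1→2: ·
after 9 — deliver 2→1: ·
after 10 — deliver 1→2: ·
after 11 — propose(2,'x'): ·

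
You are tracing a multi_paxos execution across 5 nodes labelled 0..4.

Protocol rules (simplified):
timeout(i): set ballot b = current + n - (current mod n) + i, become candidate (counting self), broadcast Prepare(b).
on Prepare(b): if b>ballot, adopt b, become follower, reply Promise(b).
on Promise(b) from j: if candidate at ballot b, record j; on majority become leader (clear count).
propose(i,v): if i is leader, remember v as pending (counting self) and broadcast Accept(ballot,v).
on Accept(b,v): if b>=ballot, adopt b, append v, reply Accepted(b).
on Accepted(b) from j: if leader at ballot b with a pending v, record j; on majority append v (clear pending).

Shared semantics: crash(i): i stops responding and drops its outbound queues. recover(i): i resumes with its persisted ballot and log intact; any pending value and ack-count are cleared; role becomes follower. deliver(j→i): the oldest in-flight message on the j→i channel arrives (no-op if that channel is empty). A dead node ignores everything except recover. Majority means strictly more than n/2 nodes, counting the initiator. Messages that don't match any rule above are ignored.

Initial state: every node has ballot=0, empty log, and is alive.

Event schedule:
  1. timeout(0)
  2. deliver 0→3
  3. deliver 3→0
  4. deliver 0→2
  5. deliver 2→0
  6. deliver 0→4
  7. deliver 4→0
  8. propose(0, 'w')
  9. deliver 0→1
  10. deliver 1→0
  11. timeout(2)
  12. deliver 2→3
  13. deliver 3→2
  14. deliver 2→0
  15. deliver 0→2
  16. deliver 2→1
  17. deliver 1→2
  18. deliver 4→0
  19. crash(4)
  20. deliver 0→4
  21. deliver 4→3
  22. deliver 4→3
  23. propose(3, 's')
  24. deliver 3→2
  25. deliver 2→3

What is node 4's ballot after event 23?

5

step 1 timeout(0): 0={cand,b=5,log=-}
step 2 deliver 0→3: 3={foll,b=5,log=-}
step 3 deliver 3→0: —
step 4 deliver 0→2: 2={foll,b=5,log=-}
step 5 deliver 2→0: 0={lead,b=5,log=-}
step 6 deliver 0→4: 4={foll,b=5,log=-}
step 7 deliver 4→0: —
step 8 propose(0,'w'): —
step 9 deliver 0→1: 1={foll,b=5,log=-}
step 10 deliver 1→0: —
step 11 timeout(2): 2={cand,b=12,log=-}
step 12 deliver 2→3: 3={foll,b=12,log=-}
step 13 deliver 3→2: —
step 14 deliver 2→0: 0={foll,b=12,log=-}
step 15 deliver 0→2: —
step 16 deliver 2→1: 1={foll,b=12,log=-}
step 17 deliver 1→2: 2={lead,b=12,log=-}
step 18 deliver 4→0: —
step 19 crash(4): 4={✗foll,b=5,log=-}
step 20 deliver 0→4: —
step 21 deliver 4→3: —
step 22 deliver 4→3: —
step 23 propose(3,'s'): —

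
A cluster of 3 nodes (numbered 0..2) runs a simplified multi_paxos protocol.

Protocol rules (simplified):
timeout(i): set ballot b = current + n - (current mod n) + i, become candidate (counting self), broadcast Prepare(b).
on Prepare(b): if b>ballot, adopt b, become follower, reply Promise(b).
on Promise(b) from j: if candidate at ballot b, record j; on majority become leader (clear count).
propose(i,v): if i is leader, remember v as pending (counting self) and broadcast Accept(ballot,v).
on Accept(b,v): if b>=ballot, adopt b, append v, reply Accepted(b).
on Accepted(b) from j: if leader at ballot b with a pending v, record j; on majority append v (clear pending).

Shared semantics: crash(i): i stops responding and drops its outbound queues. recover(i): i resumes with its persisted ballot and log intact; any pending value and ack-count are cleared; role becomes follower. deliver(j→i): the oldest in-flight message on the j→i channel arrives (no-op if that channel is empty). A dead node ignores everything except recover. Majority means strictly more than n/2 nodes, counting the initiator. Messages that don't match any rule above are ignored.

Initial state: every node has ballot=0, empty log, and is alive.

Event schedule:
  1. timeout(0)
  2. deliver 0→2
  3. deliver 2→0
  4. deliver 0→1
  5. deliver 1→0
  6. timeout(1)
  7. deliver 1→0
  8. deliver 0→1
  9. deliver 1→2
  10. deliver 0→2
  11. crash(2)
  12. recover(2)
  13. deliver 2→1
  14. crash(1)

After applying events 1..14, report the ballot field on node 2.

after 1 — timeout(0): n0:cand/b3/[-]
after 2 — deliver 0→2: n2:foll/b3/[-]
after 3 — deliver 2→0: n0:lead/b3/[-]
after 4 — deliver 0→1: n1:foll/b3/[-]
after 5 — deliver 1→0: ·
after 6 — timeout(1): n1:cand/b7/[-]
after 7 — deliver 1→0: n0:foll/b7/[-]
after 8 — deliver 0→1: n1:lead/b7/[-]
after 9 — deliver 1→2: n2:foll/b7/[-]
after 10 — deliver 0→2: ·
after 11 — crash(2): n2:✗foll/b7/[-]
after 12 — recover(2): n2:foll/b7/[-]
after 13 — deliver 2→1: ·
after 14 — crash(1): n1:✗lead/b7/[-]

7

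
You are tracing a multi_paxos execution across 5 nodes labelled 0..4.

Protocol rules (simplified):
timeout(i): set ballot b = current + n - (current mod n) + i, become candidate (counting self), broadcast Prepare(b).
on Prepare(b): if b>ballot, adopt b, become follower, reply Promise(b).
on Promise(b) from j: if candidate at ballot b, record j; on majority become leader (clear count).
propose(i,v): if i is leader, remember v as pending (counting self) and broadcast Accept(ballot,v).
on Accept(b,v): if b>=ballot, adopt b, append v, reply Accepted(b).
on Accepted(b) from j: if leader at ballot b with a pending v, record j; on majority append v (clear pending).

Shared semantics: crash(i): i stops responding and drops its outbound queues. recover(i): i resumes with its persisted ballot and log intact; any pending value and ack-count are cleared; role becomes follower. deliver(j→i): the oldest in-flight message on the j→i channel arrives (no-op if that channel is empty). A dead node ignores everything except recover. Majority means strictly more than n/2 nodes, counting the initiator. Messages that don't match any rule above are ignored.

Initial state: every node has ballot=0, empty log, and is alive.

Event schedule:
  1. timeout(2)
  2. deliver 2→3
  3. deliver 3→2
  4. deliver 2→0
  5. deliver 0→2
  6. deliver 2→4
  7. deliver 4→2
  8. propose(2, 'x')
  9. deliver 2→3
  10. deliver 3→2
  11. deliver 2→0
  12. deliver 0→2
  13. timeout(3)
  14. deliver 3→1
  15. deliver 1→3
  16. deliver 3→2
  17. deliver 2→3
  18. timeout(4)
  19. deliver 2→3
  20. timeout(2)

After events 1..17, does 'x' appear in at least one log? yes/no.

[1] timeout(2) → N2(cand b7 [-])
[2] deliver 2→3 → N3(foll b7 [-])
[3] deliver 3→2 → ∅
[4] deliver 2→0 → N0(foll b7 [-])
[5] deliver 0→2 → N2(lead b7 [-])
[6] deliver 2→4 → N4(foll b7 [-])
[7] deliver 4→2 → ∅
[8] propose(2,'x') → ∅
[9] deliver 2→3 → N3(foll b7 [x])
[10] deliver 3→2 → ∅
[11] deliver 2→0 → N0(foll b7 [x])
[12] deliver 0→2 → N2(lead b7 [x])
[13] timeout(3) → N3(cand b13 [x])
[14] deliver 3→1 → N1(foll b13 [-])
[15] deliver 1→3 → ∅
[16] deliver 3→2 → N2(foll b13 [x])
[17] deliver 2→3 → N3(lead b13 [x])

yes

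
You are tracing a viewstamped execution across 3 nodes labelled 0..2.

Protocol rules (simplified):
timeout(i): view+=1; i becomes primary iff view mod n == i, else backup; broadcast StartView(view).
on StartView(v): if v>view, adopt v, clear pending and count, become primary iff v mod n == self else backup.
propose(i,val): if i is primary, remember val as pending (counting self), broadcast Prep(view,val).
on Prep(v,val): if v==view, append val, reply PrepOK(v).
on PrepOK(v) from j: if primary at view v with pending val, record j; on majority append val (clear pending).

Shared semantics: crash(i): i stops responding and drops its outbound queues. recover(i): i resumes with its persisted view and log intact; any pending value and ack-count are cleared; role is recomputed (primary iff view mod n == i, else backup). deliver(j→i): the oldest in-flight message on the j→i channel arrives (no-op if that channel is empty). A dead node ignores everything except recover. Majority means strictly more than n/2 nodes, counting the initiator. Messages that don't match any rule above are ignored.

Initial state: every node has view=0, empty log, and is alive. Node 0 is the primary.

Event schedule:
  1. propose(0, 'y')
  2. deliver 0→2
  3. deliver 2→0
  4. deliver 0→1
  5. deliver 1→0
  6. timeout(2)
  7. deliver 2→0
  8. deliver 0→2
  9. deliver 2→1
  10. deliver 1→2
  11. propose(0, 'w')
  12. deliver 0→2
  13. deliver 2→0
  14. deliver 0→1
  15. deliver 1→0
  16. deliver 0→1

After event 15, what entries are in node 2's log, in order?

y

step 1 propose(0,'y'): —
step 2 deliver 0→2: 2={back,v=0,log=y}
step 3 deliver 2→0: 0={prim,v=0,log=y}
step 4 deliver 0→1: 1={back,v=0,log=y}
step 5 deliver 1→0: —
step 6 timeout(2): 2={back,v=1,log=y}
step 7 deliver 2→0: 0={back,v=1,log=y}
step 8 deliver 0→2: —
step 9 deliver 2→1: 1={prim,v=1,log=y}
step 10 deliver 1→2: —
step 11 propose(0,'w'): —
step 12 deliver 0→2: —
step 13 deliver 2→0: —
step 14 deliver 0→1: —
step 15 deliver 1→0: —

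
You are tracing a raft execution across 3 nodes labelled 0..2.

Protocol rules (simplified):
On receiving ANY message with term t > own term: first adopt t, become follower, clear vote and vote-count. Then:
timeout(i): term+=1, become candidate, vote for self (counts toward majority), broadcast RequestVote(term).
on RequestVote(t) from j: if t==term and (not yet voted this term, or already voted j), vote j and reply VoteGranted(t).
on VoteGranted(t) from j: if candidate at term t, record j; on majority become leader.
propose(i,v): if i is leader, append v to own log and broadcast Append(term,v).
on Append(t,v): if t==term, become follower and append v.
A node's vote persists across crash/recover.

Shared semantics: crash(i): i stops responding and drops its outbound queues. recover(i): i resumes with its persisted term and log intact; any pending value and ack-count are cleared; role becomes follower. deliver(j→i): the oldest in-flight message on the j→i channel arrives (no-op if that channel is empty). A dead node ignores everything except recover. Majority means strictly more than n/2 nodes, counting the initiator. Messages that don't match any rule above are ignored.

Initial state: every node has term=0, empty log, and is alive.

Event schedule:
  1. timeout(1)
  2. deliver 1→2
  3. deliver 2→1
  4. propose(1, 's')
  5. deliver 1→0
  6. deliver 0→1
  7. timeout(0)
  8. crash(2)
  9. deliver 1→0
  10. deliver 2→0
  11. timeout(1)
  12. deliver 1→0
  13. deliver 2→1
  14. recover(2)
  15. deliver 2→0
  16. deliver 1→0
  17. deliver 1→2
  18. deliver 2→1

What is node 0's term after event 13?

2

after 1 — timeout(1): n1:cand/t1/[-]
after 2 — deliver 1→2: n2:foll/t1/[-]
after 3 — deliver 2→1: n1:lead/t1/[-]
after 4 — propose(1,'s'): n1:lead/t1/[s]
after 5 — deliver 1→0: n0:foll/t1/[-]
after 6 — deliver 0→1: ·
after 7 — timeout(0): n0:cand/t2/[-]
after 8 — crash(2): n2:✗foll/t1/[-]
after 9 — deliver 1→0: ·
after 10 — deliver 2→0: ·
after 11 — timeout(1): n1:cand/t2/[s]
after 12 — deliver 1→0: ·
after 13 — deliver 2→1: ·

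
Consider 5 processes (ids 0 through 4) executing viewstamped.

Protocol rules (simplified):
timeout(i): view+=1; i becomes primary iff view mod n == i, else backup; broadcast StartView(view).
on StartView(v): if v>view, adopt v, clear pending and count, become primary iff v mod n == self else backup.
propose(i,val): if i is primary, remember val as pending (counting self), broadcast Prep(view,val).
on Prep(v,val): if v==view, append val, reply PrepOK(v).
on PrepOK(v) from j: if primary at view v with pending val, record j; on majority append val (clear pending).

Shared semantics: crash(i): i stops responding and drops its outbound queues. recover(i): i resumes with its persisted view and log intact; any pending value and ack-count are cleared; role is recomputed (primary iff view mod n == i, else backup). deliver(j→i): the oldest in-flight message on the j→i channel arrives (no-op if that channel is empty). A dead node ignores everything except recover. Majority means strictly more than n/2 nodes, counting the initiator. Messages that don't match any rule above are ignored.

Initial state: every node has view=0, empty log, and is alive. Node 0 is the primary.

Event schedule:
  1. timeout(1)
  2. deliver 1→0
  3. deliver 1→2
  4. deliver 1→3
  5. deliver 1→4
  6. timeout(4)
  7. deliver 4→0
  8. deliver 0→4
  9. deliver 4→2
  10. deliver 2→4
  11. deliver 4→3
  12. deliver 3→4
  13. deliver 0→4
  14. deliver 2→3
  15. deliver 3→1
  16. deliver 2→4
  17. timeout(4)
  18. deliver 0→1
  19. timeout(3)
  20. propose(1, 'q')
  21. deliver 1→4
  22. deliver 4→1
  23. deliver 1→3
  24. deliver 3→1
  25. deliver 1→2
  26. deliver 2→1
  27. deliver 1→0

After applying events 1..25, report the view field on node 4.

after 1 — timeout(1): n1:prim/v1/[-]
after 2 — deliver 1→0: n0:back/v1/[-]
after 3 — deliver 1→2: n2:back/v1/[-]
after 4 — deliver 1→3: n3:back/v1/[-]
after 5 — deliver 1→4: n4:back/v1/[-]
after 6 — timeout(4): n4:back/v2/[-]
after 7 — deliver 4→0: n0:back/v2/[-]
after 8 — deliver 0→4: ·
after 9 — deliver 4→2: n2:prim/v2/[-]
after 10 — deliver 2→4: ·
after 11 — deliver 4→3: n3:back/v2/[-]
after 12 — deliver 3→4: ·
after 13 — deliver 0→4: ·
after 14 — deliver 2→3: ·
after 15 — deliver 3→1: ·
after 16 — deliver 2→4: ·
after 17 — timeout(4): n4:back/v3/[-]
after 18 — deliver 0→1: ·
after 19 — timeout(3): n3:prim/v3/[-]
after 20 — propose(1,'q'): ·
after 21 — deliver 1→4: ·
after 22 — deliver 4→1: n1:back/v2/[-]
after 23 — deliver 1→3: ·
after 24 — deliver 3→1: n1:back/v3/[-]
after 25 — deliver 1→2: ·

3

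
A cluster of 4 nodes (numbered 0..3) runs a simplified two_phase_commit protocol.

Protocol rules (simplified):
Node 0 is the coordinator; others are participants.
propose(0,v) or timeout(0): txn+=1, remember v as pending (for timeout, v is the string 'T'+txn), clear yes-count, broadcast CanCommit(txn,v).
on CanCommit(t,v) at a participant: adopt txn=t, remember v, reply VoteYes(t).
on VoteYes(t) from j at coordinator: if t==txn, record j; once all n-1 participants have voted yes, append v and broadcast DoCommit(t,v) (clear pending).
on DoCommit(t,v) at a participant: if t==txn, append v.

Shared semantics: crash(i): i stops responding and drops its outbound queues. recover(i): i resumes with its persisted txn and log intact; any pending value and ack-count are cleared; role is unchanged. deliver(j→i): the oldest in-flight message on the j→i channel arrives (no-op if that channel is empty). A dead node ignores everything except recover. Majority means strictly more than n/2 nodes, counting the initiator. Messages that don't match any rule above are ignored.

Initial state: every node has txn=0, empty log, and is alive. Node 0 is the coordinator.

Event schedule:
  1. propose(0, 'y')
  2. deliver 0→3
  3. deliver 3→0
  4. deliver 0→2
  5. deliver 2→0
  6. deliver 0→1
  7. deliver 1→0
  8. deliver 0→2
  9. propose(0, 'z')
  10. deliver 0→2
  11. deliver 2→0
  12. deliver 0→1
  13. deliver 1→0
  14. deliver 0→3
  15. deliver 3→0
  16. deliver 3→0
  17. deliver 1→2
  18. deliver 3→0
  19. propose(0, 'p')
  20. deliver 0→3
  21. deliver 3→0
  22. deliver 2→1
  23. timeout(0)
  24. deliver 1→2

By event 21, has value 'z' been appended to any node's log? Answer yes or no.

no

[1] propose(0,'y') → N0(coor t1 [-])
[2] deliver 0→3 → N3(part t1 [-])
[3] deliver 3→0 → ∅
[4] deliver 0→2 → N2(part t1 [-])
[5] deliver 2→0 → ∅
[6] deliver 0→1 → N1(part t1 [-])
[7] deliver 1→0 → N0(coor t1 [y])
[8] deliver 0→2 → N2(part t1 [y])
[9] propose(0,'z') → N0(coor t2 [y])
[10] deliver 0→2 → N2(part t2 [y])
[11] deliver 2→0 → ∅
[12] deliver 0→1 → N1(part t1 [y])
[13] deliver 1→0 → ∅
[14] deliver 0→3 → N3(part t1 [y])
[15] deliver 3→0 → ∅
[16] deliver 3→0 → ∅
[17] deliver 1→2 → ∅
[18] deliver 3→0 → ∅
[19] propose(0,'p') → N0(coor t3 [y])
[20] deliver 0→3 → N3(part t2 [y])
[21] deliver 3→0 → ∅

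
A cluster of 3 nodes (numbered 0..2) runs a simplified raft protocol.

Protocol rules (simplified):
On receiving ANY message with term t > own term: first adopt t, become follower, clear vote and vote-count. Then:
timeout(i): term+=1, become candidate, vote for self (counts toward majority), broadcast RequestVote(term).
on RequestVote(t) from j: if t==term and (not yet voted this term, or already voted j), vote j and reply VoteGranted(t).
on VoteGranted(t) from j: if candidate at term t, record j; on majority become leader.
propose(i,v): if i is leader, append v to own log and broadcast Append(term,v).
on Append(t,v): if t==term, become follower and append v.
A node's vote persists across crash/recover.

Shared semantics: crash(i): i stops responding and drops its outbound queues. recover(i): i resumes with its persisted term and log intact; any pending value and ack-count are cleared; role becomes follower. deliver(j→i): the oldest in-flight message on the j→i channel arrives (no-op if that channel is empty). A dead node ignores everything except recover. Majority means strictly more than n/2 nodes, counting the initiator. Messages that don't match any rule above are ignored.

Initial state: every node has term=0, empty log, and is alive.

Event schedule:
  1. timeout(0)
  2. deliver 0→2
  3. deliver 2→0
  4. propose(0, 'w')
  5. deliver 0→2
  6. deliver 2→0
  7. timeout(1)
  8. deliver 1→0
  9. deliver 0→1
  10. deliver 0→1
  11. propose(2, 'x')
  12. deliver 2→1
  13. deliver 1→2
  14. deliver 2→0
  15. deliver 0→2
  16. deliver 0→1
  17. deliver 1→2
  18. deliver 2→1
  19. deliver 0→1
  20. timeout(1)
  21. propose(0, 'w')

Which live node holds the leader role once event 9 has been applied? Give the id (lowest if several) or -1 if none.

0

[1] timeout(0) → N0(cand t1 [-])
[2] deliver 0→2 → N2(foll t1 [-])
[3] deliver 2→0 → N0(lead t1 [-])
[4] propose(0,'w') → N0(lead t1 [w])
[5] deliver 0→2 → N2(foll t1 [w])
[6] deliver 2→0 → ∅
[7] timeout(1) → N1(cand t1 [-])
[8] deliver 1→0 → ∅
[9] deliver 0→1 → ∅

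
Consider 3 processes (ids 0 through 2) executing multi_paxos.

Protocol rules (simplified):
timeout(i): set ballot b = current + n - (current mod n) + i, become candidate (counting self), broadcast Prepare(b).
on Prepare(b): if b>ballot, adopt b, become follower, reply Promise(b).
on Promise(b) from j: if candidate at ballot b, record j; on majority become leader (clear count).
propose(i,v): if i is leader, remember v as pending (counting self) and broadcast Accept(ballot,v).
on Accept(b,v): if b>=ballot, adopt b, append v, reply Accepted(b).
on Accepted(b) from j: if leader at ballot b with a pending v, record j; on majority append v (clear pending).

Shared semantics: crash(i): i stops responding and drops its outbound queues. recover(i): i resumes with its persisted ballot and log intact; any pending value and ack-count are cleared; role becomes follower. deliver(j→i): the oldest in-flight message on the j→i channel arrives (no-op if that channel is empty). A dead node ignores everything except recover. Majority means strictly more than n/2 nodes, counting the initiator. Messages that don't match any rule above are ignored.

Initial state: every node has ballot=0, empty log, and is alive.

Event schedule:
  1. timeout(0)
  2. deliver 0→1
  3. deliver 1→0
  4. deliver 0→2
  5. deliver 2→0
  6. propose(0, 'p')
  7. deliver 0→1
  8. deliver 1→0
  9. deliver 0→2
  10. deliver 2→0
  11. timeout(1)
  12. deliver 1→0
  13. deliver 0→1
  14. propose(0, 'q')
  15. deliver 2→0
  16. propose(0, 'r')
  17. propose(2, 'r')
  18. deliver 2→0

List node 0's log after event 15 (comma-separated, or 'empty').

p

1. timeout(0):  <0:cand b3 ->
2. deliver 0→1:  <1:foll b3 ->
3. deliver 1→0:  <0:lead b3 ->
4. deliver 0→2:  <2:foll b3 ->
5. deliver 2→0:  nop
6. propose(0,'p'):  nop
7. deliver 0→1:  <1:foll b3 p>
8. deliver 1→0:  <0:lead b3 p>
9. deliver 0→2:  <2:foll b3 p>
10. deliver 2→0:  nop
11. timeout(1):  <1:cand b7 p>
12. deliver 1→0:  <0:foll b7 p>
13. deliver 0→1:  <1:lead b7 p>
14. propose(0,'q'):  nop
15. deliver 2→0:  nop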